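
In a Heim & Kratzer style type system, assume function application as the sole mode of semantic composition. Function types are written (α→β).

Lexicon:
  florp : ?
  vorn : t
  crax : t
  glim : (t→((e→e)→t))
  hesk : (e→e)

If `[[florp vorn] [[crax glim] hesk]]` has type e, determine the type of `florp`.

At [[florp vorn] [[crax glim] hesk]] (required: e): [[crax glim] hesk] is t, which is not a function with range e; hence [florp vorn] is the functor — type (t→e).
At [florp vorn] (required: (t→e)): vorn is t, which is not a function with range (t→e); hence florp is the functor — type (t→(t→e)).

(t→(t→e))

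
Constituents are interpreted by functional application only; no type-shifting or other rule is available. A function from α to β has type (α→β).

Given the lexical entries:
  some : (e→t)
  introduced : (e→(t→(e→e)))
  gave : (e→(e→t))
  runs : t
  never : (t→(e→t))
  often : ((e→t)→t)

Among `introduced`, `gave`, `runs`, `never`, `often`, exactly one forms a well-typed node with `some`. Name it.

introduced : (e→(t→(e→e))) — neither side's domain matches the other.
gave : (e→(e→t)) — neither side's domain matches the other.
runs : t — neither side's domain matches the other.
never : (t→(e→t)) — neither side's domain matches the other.
often — combines: often : ((e→t)→t) takes some : (e→t) as argument, giving t.

often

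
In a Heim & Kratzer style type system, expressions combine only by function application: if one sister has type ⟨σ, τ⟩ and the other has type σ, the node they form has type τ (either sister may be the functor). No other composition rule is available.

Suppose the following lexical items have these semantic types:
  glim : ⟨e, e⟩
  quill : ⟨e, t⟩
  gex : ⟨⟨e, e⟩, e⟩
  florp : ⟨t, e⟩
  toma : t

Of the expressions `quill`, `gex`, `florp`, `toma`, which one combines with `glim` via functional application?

gex

quill : ⟨e, t⟩ — neither side's domain matches the other.
gex — combines: gex : ⟨⟨e, e⟩, e⟩ takes glim : ⟨e, e⟩ as argument, giving e.
florp : ⟨t, e⟩ — neither side's domain matches the other.
toma : t — neither side's domain matches the other.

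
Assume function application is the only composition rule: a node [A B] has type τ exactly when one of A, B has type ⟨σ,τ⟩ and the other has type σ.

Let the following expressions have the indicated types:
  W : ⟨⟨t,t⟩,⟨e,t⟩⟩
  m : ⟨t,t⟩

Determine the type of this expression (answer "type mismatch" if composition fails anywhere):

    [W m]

[W m]: ⟨⟨t,t⟩,⟨e,t⟩⟩ applied to ⟨t,t⟩ yields ⟨e,t⟩.

⟨e,t⟩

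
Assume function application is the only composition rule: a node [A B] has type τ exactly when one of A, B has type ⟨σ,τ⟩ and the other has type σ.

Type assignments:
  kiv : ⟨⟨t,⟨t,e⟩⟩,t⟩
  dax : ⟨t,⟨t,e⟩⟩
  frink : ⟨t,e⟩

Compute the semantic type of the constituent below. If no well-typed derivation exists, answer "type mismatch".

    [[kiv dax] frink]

e

[kiv dax]: functor kiv : ⟨⟨t,⟨t,e⟩⟩,t⟩, argument dax : ⟨t,⟨t,e⟩⟩; result t.
[[kiv dax] frink]: functor frink : ⟨t,e⟩, argument [kiv dax] : t; result e.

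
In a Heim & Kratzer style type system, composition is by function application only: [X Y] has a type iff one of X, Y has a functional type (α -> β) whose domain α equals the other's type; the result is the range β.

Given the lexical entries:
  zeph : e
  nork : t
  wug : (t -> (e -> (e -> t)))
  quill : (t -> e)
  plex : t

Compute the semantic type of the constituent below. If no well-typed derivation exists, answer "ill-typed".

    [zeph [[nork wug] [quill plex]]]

t

[nork wug]: (t -> (e -> (e -> t))) applied to t yields (e -> (e -> t)).
[quill plex]: (t -> e) applied to t yields e.
[[nork wug] [quill plex]]: (e -> (e -> t)) applied to e yields (e -> t).
[zeph [[nork wug] [quill plex]]]: (e -> t) applied to e yields t.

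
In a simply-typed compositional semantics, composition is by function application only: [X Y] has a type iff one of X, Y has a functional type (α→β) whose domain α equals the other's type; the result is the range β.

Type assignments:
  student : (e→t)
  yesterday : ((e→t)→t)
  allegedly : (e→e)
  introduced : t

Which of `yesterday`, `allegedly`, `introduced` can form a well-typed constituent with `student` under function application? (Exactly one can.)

yesterday — combines: yesterday : ((e→t)→t) takes student : (e→t) as argument, giving t.
allegedly : (e→e) — does not combine with student.
introduced : t — does not combine with student.

yesterday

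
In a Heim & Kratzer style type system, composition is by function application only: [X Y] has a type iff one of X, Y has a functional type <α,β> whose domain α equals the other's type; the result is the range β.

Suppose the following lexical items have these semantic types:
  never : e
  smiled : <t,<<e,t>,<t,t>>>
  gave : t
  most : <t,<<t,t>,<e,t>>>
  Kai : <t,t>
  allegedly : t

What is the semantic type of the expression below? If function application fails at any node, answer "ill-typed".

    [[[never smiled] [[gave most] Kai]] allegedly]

ill-typed

[never smiled]: e and <t,<<e,t>,<t,t>>> cannot combine by function application — type clash.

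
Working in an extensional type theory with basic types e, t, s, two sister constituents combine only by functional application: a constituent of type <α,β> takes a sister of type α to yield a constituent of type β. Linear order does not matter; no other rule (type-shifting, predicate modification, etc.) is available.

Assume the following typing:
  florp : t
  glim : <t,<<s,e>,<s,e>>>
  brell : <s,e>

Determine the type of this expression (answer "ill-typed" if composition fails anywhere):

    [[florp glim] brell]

[florp glim]: glim is <t,<<s,e>,<s,e>>>, florp is t; result <<s,e>,<s,e>>.
[[florp glim] brell]: [florp glim] is <<s,e>,<s,e>>, brell is <s,e>; result <s,e>.

<s,e>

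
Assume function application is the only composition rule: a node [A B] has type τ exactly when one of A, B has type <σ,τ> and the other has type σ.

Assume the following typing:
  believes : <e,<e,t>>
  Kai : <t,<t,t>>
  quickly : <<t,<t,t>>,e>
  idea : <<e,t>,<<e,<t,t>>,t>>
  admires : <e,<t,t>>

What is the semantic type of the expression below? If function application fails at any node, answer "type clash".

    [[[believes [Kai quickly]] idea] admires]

t

[Kai quickly]: <<t,<t,t>>,e> applied to <t,<t,t>> yields e.
[believes [Kai quickly]]: <e,<e,t>> applied to e yields <e,t>.
[[believes [Kai quickly]] idea]: <<e,t>,<<e,<t,t>>,t>> applied to <e,t> yields <<e,<t,t>>,t>.
[[[believes [Kai quickly]] idea] admires]: <<e,<t,t>>,t> applied to <e,<t,t>> yields t.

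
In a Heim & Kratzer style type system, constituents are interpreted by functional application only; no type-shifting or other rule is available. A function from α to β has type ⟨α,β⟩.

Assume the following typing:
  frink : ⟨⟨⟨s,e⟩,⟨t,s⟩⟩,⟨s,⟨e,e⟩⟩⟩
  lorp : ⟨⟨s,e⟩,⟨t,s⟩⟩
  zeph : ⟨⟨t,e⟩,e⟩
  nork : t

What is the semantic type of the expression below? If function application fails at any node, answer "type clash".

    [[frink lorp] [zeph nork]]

type clash

[frink lorp]: functor frink : ⟨⟨⟨s,e⟩,⟨t,s⟩⟩,⟨s,⟨e,e⟩⟩⟩, argument lorp : ⟨⟨s,e⟩,⟨t,s⟩⟩; result ⟨s,⟨e,e⟩⟩.
[zeph nork]: ⟨⟨t,e⟩,e⟩ with t — neither is a function whose domain matches the other; composition fails here.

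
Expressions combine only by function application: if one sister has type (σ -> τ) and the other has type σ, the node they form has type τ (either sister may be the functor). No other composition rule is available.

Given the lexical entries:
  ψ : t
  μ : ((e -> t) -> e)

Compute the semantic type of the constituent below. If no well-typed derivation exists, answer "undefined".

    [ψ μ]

undefined

[ψ μ]: t with ((e -> t) -> e) — neither is a function whose domain matches the other; composition fails here.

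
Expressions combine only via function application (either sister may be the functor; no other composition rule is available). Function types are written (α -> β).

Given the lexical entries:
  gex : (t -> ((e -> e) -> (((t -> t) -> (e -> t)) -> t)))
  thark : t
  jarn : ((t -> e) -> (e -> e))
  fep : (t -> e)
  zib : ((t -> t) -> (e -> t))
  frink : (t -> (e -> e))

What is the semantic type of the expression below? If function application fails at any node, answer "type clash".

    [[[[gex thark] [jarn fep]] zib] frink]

[gex thark]: (t -> ((e -> e) -> (((t -> t) -> (e -> t)) -> t))) applied to t yields ((e -> e) -> (((t -> t) -> (e -> t)) -> t)).
[jarn fep]: ((t -> e) -> (e -> e)) applied to (t -> e) yields (e -> e).
[[gex thark] [jarn fep]]: ((e -> e) -> (((t -> t) -> (e -> t)) -> t)) applied to (e -> e) yields (((t -> t) -> (e -> t)) -> t).
[[[gex thark] [jarn fep]] zib]: (((t -> t) -> (e -> t)) -> t) applied to ((t -> t) -> (e -> t)) yields t.
[[[[gex thark] [jarn fep]] zib] frink]: (t -> (e -> e)) applied to t yields (e -> e).

(e -> e)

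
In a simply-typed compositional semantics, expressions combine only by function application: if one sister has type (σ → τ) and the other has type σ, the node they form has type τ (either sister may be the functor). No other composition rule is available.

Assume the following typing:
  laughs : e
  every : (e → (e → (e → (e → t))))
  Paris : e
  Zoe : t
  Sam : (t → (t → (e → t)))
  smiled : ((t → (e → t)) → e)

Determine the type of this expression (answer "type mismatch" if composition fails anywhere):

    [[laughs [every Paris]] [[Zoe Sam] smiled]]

(e → t)

[every Paris]: every is (e → (e → (e → (e → t)))), Paris is e; result (e → (e → (e → t))).
[laughs [every Paris]]: [every Paris] is (e → (e → (e → t))), laughs is e; result (e → (e → t)).
[Zoe Sam]: Sam is (t → (t → (e → t))), Zoe is t; result (t → (e → t)).
[[Zoe Sam] smiled]: smiled is ((t → (e → t)) → e), [Zoe Sam] is (t → (e → t)); result e.
[[laughs [every Paris]] [[Zoe Sam] smiled]]: [laughs [every Paris]] is (e → (e → t)), [[Zoe Sam] smiled] is e; result (e → t).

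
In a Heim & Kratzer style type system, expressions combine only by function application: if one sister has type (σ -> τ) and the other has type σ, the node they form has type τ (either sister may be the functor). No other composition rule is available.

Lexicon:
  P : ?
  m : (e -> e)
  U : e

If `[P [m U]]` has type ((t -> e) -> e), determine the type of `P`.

At [P [m U]] (required: ((t -> e) -> e)): [m U] is e, which is not a function with range ((t -> e) -> e); hence P is the functor — type (e -> ((t -> e) -> e)).

(e -> ((t -> e) -> e))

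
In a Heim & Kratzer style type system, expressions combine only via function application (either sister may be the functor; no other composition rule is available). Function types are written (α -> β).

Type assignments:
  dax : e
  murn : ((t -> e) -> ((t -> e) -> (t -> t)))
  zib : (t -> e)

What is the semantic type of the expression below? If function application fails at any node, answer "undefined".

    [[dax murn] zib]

undefined

[dax murn]: e with ((t -> e) -> ((t -> e) -> (t -> t))) — neither is a function whose domain matches the other; composition fails here.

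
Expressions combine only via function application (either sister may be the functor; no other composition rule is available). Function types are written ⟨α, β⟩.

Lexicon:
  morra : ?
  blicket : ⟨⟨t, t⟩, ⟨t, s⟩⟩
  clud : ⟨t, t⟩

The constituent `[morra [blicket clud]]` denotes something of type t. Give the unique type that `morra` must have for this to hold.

[morra [blicket clud]] must have type t. The sister [blicket clud] has type ⟨t, s⟩; that is not a function onto t, so morra must be the functor, of type ⟨⟨t, s⟩, t⟩.

⟨⟨t, s⟩, t⟩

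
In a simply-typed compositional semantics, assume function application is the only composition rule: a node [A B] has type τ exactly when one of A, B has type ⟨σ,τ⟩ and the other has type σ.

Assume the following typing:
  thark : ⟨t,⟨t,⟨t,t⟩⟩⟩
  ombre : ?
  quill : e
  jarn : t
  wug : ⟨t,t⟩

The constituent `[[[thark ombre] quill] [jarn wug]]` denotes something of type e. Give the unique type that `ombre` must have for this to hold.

For [[[thark ombre] quill] [jarn wug]] to have type e with [jarn wug] of type t, [[thark ombre] quill] must be the function: [[thark ombre] quill] : ⟨t,e⟩.
For [[thark ombre] quill] to have type ⟨t,e⟩ with quill of type e, [thark ombre] must be the function: [thark ombre] : ⟨e,⟨t,e⟩⟩.
For [thark ombre] to have type ⟨e,⟨t,e⟩⟩ with thark of type ⟨t,⟨t,⟨t,t⟩⟩⟩, ombre must be the function: ombre : ⟨⟨t,⟨t,⟨t,t⟩⟩⟩,⟨e,⟨t,e⟩⟩⟩.

⟨⟨t,⟨t,⟨t,t⟩⟩⟩,⟨e,⟨t,e⟩⟩⟩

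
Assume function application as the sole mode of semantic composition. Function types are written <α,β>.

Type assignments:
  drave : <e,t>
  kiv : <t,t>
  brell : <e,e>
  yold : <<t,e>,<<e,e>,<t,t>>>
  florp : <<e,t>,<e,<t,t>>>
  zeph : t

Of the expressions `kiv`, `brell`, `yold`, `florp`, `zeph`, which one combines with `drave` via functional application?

kiv : <t,t> — neither side's domain matches the other.
brell : <e,e> — neither side's domain matches the other.
yold : <<t,e>,<<e,e>,<t,t>>> — neither side's domain matches the other.
florp — combines: florp : <<e,t>,<e,<t,t>>> takes drave : <e,t> as argument, giving <e,<t,t>>.
zeph : t — neither side's domain matches the other.

florp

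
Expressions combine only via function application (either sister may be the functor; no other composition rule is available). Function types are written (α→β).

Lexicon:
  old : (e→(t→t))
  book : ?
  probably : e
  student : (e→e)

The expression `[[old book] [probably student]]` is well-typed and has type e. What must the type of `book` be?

[[old book] [probably student]] must have type e. The sister [probably student] has type e; that is not a function onto e, so [old book] must be the functor, of type (e→e).
[old book] must have type (e→e). The sister old has type (e→(t→t)); that is not a function onto (e→e), so book must be the functor, of type ((e→(t→t))→(e→e)).

((e→(t→t))→(e→e))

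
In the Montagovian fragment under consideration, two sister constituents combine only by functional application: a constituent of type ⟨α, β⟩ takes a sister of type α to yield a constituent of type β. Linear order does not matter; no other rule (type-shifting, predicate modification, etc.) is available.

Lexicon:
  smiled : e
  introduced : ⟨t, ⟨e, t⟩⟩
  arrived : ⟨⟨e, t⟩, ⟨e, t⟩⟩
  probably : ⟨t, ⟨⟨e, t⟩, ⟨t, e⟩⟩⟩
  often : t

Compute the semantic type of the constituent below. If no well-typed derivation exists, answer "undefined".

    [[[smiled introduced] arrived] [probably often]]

undefined

[smiled introduced]: e and ⟨t, ⟨e, t⟩⟩ cannot combine by function application — type clash.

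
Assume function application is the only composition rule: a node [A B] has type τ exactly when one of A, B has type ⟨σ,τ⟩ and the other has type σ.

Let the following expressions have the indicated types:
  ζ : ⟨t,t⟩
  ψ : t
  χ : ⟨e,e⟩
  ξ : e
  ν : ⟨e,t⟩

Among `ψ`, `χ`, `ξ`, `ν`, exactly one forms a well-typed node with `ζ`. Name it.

ψ — combines: ζ : ⟨t,t⟩ takes ψ : t as argument, giving t.
χ : ⟨e,e⟩ — ζ needs t; χ needs e; neither fits.
ξ : e — ζ needs t; ξ needs nothing (atomic); neither fits.
ν : ⟨e,t⟩ — ζ needs t; ν needs e; neither fits.

ψ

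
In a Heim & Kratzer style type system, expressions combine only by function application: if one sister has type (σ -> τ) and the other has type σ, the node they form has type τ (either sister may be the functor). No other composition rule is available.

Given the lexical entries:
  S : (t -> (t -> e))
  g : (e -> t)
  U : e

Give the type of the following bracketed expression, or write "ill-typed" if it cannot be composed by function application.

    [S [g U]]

(t -> e)

[g U]: g is (e -> t), U is e; result t.
[S [g U]]: S is (t -> (t -> e)), [g U] is t; result (t -> e).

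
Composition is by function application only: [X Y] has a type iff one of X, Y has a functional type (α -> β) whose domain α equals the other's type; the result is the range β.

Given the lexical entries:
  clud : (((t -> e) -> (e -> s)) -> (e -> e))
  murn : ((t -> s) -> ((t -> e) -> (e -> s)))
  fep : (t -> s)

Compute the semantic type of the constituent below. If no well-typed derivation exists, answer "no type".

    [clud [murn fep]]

(e -> e)

[murn fep]: murn is ((t -> s) -> ((t -> e) -> (e -> s))), fep is (t -> s); result ((t -> e) -> (e -> s)).
[clud [murn fep]]: clud is (((t -> e) -> (e -> s)) -> (e -> e)), [murn fep] is ((t -> e) -> (e -> s)); result (e -> e).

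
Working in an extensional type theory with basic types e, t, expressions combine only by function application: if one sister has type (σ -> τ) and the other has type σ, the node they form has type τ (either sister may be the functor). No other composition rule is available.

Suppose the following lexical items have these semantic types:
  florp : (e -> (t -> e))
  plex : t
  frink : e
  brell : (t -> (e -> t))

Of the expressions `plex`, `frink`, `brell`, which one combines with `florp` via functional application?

frink

plex : t — florp needs e; plex needs nothing (atomic); neither fits.
frink — combines: florp : (e -> (t -> e)) takes frink : e as argument, giving (t -> e).
brell : (t -> (e -> t)) — florp needs e; brell needs t; neither fits.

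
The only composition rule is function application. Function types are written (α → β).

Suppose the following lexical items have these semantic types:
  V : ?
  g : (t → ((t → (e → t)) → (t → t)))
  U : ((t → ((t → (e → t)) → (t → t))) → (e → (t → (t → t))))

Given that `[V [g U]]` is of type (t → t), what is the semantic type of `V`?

((e → (t → (t → t))) → (t → t))

[V [g U]] is required to be (t → t). [g U] : (e → (t → (t → t))) cannot yield (t → t) as functor, so V : ((e → (t → (t → t))) → (t → t)).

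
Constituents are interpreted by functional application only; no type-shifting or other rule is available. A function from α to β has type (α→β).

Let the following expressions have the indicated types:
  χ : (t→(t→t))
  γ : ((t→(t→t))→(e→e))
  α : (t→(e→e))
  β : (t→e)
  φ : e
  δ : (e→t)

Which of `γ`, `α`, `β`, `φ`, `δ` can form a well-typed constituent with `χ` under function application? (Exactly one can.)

γ

γ — combines: γ : ((t→(t→t))→(e→e)) takes χ : (t→(t→t)) as argument, giving (e→e).
α : (t→(e→e)) — neither side's domain matches the other.
β : (t→e) — neither side's domain matches the other.
φ : e — neither side's domain matches the other.
δ : (e→t) — neither side's domain matches the other.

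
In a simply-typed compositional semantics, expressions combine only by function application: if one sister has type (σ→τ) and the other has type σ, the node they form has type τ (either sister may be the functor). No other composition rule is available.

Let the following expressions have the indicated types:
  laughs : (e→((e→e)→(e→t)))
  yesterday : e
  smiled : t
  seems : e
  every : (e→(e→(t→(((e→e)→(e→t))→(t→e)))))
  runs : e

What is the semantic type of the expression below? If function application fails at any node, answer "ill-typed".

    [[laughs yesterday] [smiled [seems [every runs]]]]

[laughs yesterday]: (e→((e→e)→(e→t))) applied to e yields ((e→e)→(e→t)).
[every runs]: (e→(e→(t→(((e→e)→(e→t))→(t→e))))) applied to e yields (e→(t→(((e→e)→(e→t))→(t→e)))).
[seems [every runs]]: (e→(t→(((e→e)→(e→t))→(t→e)))) applied to e yields (t→(((e→e)→(e→t))→(t→e))).
[smiled [seems [every runs]]]: (t→(((e→e)→(e→t))→(t→e))) applied to t yields (((e→e)→(e→t))→(t→e)).
[[laughs yesterday] [smiled [seems [every runs]]]]: (((e→e)→(e→t))→(t→e)) applied to ((e→e)→(e→t)) yields (t→e).

(t→e)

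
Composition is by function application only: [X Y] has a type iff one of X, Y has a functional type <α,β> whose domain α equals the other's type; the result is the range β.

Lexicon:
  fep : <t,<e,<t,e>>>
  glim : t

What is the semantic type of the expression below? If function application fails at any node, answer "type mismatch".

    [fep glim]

[fep glim]: functor fep : <t,<e,<t,e>>>, argument glim : t; result <e,<t,e>>.

<e,<t,e>>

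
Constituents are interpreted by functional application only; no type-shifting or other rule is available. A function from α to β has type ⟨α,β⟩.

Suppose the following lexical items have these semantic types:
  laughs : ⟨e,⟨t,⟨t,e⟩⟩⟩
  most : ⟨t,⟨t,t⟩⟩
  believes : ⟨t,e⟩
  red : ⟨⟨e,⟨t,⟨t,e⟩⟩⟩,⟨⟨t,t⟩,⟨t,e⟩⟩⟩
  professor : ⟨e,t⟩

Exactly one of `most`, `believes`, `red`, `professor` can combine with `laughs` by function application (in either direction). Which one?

red

most : ⟨t,⟨t,t⟩⟩ — laughs needs e; most needs t; neither fits.
believes : ⟨t,e⟩ — laughs needs e; believes needs t; neither fits.
red — combines: red : ⟨⟨e,⟨t,⟨t,e⟩⟩⟩,⟨⟨t,t⟩,⟨t,e⟩⟩⟩ takes laughs : ⟨e,⟨t,⟨t,e⟩⟩⟩ as argument, giving ⟨⟨t,t⟩,⟨t,e⟩⟩.
professor : ⟨e,t⟩ — laughs needs e; professor needs e; neither fits.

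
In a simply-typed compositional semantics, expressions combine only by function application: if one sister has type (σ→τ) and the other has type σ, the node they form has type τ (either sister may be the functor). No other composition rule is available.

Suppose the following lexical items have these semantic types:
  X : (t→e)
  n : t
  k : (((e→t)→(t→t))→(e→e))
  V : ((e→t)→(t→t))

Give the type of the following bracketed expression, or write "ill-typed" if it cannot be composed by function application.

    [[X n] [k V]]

[X n]: (t→e) applied to t yields e.
[k V]: (((e→t)→(t→t))→(e→e)) applied to ((e→t)→(t→t)) yields (e→e).
[[X n] [k V]]: (e→e) applied to e yields e.

e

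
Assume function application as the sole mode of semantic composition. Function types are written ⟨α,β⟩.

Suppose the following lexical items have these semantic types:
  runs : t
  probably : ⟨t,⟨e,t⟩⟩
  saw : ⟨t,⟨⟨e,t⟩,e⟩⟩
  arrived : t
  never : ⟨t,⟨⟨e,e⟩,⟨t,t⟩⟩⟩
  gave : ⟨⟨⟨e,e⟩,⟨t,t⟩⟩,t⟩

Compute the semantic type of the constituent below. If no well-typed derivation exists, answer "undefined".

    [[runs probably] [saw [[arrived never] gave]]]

e

[runs probably] — probably of type ⟨t,⟨e,t⟩⟩ combines with runs of type t: type ⟨e,t⟩.
[arrived never] — never of type ⟨t,⟨⟨e,e⟩,⟨t,t⟩⟩⟩ combines with arrived of type t: type ⟨⟨e,e⟩,⟨t,t⟩⟩.
[[arrived never] gave] — gave of type ⟨⟨⟨e,e⟩,⟨t,t⟩⟩,t⟩ combines with [arrived never] of type ⟨⟨e,e⟩,⟨t,t⟩⟩: type t.
[saw [[arrived never] gave]] — saw of type ⟨t,⟨⟨e,t⟩,e⟩⟩ combines with [[arrived never] gave] of type t: type ⟨⟨e,t⟩,e⟩.
[[runs probably] [saw [[arrived never] gave]]] — [saw [[arrived never] gave]] of type ⟨⟨e,t⟩,e⟩ combines with [runs probably] of type ⟨e,t⟩: type e.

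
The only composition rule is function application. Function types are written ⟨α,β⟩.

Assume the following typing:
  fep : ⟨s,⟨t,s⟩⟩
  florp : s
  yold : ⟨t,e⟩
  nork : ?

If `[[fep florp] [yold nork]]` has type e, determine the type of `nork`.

[[fep florp] [yold nork]] must have type e. The sister [fep florp] has type ⟨t,s⟩; that is not a function onto e, so [yold nork] must be the functor, of type ⟨⟨t,s⟩,e⟩.
[yold nork] must have type ⟨⟨t,s⟩,e⟩. The sister yold has type ⟨t,e⟩; that is not a function onto ⟨⟨t,s⟩,e⟩, so nork must be the functor, of type ⟨⟨t,e⟩,⟨⟨t,s⟩,e⟩⟩.

⟨⟨t,e⟩,⟨⟨t,s⟩,e⟩⟩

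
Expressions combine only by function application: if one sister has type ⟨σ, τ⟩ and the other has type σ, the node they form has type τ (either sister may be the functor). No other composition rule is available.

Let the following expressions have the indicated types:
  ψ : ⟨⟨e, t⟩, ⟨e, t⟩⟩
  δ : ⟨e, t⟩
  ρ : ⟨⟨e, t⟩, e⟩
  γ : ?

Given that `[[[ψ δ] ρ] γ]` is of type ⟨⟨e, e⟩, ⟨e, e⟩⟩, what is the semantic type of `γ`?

At [[[ψ δ] ρ] γ] (required: ⟨⟨e, e⟩, ⟨e, e⟩⟩): [[ψ δ] ρ] is e, which is not a function with range ⟨⟨e, e⟩, ⟨e, e⟩⟩; hence γ is the functor — type ⟨e, ⟨⟨e, e⟩, ⟨e, e⟩⟩⟩.

⟨e, ⟨⟨e, e⟩, ⟨e, e⟩⟩⟩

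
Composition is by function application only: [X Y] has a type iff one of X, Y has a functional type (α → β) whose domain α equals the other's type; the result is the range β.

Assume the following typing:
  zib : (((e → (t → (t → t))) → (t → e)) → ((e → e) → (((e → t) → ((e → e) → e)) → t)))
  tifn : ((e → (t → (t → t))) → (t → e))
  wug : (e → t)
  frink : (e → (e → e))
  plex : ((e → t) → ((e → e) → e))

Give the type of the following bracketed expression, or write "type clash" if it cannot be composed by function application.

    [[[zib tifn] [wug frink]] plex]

type clash

[zib tifn]: functor zib : (((e → (t → (t → t))) → (t → e)) → ((e → e) → (((e → t) → ((e → e) → e)) → t))), argument tifn : ((e → (t → (t → t))) → (t → e)); result ((e → e) → (((e → t) → ((e → e) → e)) → t)).
[wug frink]: (e → t) with (e → (e → e)) — neither is a function whose domain matches the other; composition fails here.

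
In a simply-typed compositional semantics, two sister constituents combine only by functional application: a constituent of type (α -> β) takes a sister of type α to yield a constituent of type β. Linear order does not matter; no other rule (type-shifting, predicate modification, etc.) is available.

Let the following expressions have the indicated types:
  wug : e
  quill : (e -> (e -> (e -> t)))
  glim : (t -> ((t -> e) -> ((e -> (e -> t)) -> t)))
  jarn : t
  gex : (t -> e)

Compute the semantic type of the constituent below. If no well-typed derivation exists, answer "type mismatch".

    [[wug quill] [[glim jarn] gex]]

[wug quill]: functor quill : (e -> (e -> (e -> t))), argument wug : e; result (e -> (e -> t)).
[glim jarn]: functor glim : (t -> ((t -> e) -> ((e -> (e -> t)) -> t))), argument jarn : t; result ((t -> e) -> ((e -> (e -> t)) -> t)).
[[glim jarn] gex]: functor [glim jarn] : ((t -> e) -> ((e -> (e -> t)) -> t)), argument gex : (t -> e); result ((e -> (e -> t)) -> t).
[[wug quill] [[glim jarn] gex]]: functor [[glim jarn] gex] : ((e -> (e -> t)) -> t), argument [wug quill] : (e -> (e -> t)); result t.

t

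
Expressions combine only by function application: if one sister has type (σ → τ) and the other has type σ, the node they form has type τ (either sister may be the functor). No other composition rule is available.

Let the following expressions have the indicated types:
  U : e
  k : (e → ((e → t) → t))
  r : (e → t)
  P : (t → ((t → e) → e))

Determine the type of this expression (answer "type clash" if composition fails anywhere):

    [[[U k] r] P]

[U k]: (e → ((e → t) → t)) applied to e yields ((e → t) → t).
[[U k] r]: ((e → t) → t) applied to (e → t) yields t.
[[[U k] r] P]: (t → ((t → e) → e)) applied to t yields ((t → e) → e).

((t → e) → e)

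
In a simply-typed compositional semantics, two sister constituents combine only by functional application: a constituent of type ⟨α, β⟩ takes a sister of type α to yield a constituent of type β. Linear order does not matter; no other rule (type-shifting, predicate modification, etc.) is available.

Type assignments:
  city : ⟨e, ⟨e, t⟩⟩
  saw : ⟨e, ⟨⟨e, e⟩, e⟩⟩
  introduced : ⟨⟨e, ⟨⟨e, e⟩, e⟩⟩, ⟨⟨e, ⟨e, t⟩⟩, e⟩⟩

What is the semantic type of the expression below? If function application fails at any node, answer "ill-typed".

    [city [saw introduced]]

e

[saw introduced]: functor introduced : ⟨⟨e, ⟨⟨e, e⟩, e⟩⟩, ⟨⟨e, ⟨e, t⟩⟩, e⟩⟩, argument saw : ⟨e, ⟨⟨e, e⟩, e⟩⟩; result ⟨⟨e, ⟨e, t⟩⟩, e⟩.
[city [saw introduced]]: functor [saw introduced] : ⟨⟨e, ⟨e, t⟩⟩, e⟩, argument city : ⟨e, ⟨e, t⟩⟩; result e.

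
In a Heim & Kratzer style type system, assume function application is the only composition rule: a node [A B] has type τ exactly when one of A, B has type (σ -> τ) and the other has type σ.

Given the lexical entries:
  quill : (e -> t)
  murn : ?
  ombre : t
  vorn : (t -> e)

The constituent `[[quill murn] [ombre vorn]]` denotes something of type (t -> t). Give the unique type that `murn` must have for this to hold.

For [[quill murn] [ombre vorn]] to have type (t -> t) with [ombre vorn] of type e, [quill murn] must be the function: [quill murn] : (e -> (t -> t)).
For [quill murn] to have type (e -> (t -> t)) with quill of type (e -> t), murn must be the function: murn : ((e -> t) -> (e -> (t -> t))).

((e -> t) -> (e -> (t -> t)))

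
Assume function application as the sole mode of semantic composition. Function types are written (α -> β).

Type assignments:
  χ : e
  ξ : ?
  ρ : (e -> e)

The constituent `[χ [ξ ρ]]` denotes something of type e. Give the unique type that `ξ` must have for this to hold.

At [χ [ξ ρ]] (required: e): χ is e, which is not a function with range e; hence [ξ ρ] is the functor — type (e -> e).
At [ξ ρ] (required: (e -> e)): ρ is (e -> e), which is not a function with range (e -> e); hence ξ is the functor — type ((e -> e) -> (e -> e)).

((e -> e) -> (e -> e))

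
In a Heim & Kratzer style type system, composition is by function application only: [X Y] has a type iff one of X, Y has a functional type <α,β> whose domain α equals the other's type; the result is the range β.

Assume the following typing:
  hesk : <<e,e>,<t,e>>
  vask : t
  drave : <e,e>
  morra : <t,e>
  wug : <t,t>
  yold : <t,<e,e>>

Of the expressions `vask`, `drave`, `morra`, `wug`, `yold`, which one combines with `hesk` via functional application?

vask : t — hesk needs <e,e>; vask needs nothing (atomic); neither fits.
drave — combines: hesk : <<e,e>,<t,e>> takes drave : <e,e> as argument, giving <t,e>.
morra : <t,e> — hesk needs <e,e>; morra needs t; neither fits.
wug : <t,t> — hesk needs <e,e>; wug needs t; neither fits.
yold : <t,<e,e>> — hesk needs <e,e>; yold needs t; neither fits.

drave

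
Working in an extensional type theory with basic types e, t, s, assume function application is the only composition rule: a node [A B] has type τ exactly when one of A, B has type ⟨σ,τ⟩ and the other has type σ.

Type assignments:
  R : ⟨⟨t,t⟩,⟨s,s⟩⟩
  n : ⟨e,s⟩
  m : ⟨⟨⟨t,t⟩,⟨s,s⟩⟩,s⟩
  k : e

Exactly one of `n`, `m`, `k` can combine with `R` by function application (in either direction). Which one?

m

n : ⟨e,s⟩ — R needs ⟨t,t⟩; n needs e; neither fits.
m — combines: m : ⟨⟨⟨t,t⟩,⟨s,s⟩⟩,s⟩ takes R : ⟨⟨t,t⟩,⟨s,s⟩⟩ as argument, giving s.
k : e — R needs ⟨t,t⟩; k needs nothing (atomic); neither fits.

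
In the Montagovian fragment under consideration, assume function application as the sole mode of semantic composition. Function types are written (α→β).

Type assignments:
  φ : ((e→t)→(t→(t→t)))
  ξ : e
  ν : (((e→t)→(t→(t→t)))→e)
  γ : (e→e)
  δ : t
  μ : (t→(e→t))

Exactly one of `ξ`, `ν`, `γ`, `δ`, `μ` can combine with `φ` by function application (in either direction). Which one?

ν

ξ : e — φ needs (e→t); ξ needs nothing (atomic); neither fits.
ν — combines: ν : (((e→t)→(t→(t→t)))→e) takes φ : ((e→t)→(t→(t→t))) as argument, giving e.
γ : (e→e) — φ needs (e→t); γ needs e; neither fits.
δ : t — φ needs (e→t); δ needs nothing (atomic); neither fits.
μ : (t→(e→t)) — φ needs (e→t); μ needs t; neither fits.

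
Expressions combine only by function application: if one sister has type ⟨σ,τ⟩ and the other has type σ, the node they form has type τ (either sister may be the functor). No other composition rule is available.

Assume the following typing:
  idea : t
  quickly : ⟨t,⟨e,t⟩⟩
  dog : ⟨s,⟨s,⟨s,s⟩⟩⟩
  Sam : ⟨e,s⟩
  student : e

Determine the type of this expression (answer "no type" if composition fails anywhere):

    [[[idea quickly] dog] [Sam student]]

[idea quickly]: functor quickly : ⟨t,⟨e,t⟩⟩, argument idea : t; result ⟨e,t⟩.
[[idea quickly] dog]: ⟨e,t⟩ and ⟨s,⟨s,⟨s,s⟩⟩⟩ cannot combine by function application — type clash.

no type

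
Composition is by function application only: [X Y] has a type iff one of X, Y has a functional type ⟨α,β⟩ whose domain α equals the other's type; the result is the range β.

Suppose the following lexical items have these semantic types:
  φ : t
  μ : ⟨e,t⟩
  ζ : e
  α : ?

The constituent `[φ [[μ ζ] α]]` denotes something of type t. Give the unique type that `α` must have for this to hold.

[φ [[μ ζ] α]] must have type t. The sister φ has type t; that is not a function onto t, so [[μ ζ] α] must be the functor, of type ⟨t,t⟩.
[[μ ζ] α] must have type ⟨t,t⟩. The sister [μ ζ] has type t; that is not a function onto ⟨t,t⟩, so α must be the functor, of type ⟨t,⟨t,t⟩⟩.

⟨t,⟨t,t⟩⟩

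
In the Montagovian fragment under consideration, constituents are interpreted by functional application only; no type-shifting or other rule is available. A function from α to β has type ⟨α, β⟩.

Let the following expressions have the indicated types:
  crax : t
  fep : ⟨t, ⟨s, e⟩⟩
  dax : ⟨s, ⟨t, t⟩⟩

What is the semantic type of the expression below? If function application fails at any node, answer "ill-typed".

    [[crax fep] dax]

ill-typed

[crax fep]: ⟨t, ⟨s, e⟩⟩ applied to t yields ⟨s, e⟩.
[[crax fep] dax]: ⟨s, e⟩ and ⟨s, ⟨t, t⟩⟩ cannot combine by function application — type clash.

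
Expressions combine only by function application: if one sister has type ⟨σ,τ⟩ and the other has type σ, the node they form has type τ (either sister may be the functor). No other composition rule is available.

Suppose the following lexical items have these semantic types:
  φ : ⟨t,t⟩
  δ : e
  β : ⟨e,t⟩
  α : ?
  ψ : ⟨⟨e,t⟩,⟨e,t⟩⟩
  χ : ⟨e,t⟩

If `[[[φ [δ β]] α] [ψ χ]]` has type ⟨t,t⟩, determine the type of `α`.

[[[φ [δ β]] α] [ψ χ]] is required to be ⟨t,t⟩. [ψ χ] : ⟨e,t⟩ cannot yield ⟨t,t⟩ as functor, so [[φ [δ β]] α] : ⟨⟨e,t⟩,⟨t,t⟩⟩.
[[φ [δ β]] α] is required to be ⟨⟨e,t⟩,⟨t,t⟩⟩. [φ [δ β]] : t cannot yield ⟨⟨e,t⟩,⟨t,t⟩⟩ as functor, so α : ⟨t,⟨⟨e,t⟩,⟨t,t⟩⟩⟩.

⟨t,⟨⟨e,t⟩,⟨t,t⟩⟩⟩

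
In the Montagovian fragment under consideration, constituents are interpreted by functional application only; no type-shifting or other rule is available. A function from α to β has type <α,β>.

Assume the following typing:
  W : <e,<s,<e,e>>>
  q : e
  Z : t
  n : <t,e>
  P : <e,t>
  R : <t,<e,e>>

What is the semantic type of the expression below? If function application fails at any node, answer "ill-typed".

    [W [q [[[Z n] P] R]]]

<s,<e,e>>

[Z n]: <t,e> applied to t yields e.
[[Z n] P]: <e,t> applied to e yields t.
[[[Z n] P] R]: <t,<e,e>> applied to t yields <e,e>.
[q [[[Z n] P] R]]: <e,e> applied to e yields e.
[W [q [[[Z n] P] R]]]: <e,<s,<e,e>>> applied to e yields <s,<e,e>>.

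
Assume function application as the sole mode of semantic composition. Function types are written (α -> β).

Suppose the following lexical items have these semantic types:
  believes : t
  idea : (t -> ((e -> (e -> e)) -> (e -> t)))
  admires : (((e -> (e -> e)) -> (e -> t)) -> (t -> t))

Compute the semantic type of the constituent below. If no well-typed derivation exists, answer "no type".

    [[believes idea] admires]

[believes idea]: idea is (t -> ((e -> (e -> e)) -> (e -> t))), believes is t; result ((e -> (e -> e)) -> (e -> t)).
[[believes idea] admires]: admires is (((e -> (e -> e)) -> (e -> t)) -> (t -> t)), [believes idea] is ((e -> (e -> e)) -> (e -> t)); result (t -> t).

(t -> t)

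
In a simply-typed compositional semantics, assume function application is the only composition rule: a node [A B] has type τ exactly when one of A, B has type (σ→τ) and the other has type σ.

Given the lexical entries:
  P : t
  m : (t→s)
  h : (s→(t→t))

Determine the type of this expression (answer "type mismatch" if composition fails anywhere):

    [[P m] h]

[P m]: m is (t→s), P is t; result s.
[[P m] h]: h is (s→(t→t)), [P m] is s; result (t→t).

(t→t)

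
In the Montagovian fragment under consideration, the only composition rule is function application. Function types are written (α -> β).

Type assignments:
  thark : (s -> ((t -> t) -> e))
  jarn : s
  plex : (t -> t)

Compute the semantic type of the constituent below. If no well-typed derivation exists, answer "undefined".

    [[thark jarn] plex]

[thark jarn]: functor thark : (s -> ((t -> t) -> e)), argument jarn : s; result ((t -> t) -> e).
[[thark jarn] plex]: functor [thark jarn] : ((t -> t) -> e), argument plex : (t -> t); result e.

e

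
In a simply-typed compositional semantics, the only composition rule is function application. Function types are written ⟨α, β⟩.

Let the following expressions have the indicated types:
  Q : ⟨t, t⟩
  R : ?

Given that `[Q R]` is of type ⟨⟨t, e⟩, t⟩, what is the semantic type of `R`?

⟨⟨t, t⟩, ⟨⟨t, e⟩, t⟩⟩

[Q R] must have type ⟨⟨t, e⟩, t⟩. The sister Q has type ⟨t, t⟩; that is not a function onto ⟨⟨t, e⟩, t⟩, so R must be the functor, of type ⟨⟨t, t⟩, ⟨⟨t, e⟩, t⟩⟩.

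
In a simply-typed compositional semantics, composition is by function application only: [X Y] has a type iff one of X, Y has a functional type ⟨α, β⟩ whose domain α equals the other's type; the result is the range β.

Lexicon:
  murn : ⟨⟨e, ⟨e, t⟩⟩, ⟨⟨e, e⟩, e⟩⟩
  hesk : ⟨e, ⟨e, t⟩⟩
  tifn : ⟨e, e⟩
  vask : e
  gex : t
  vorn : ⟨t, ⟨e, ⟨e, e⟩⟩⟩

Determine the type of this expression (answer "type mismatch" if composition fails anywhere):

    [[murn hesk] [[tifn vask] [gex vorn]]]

e

At [murn hesk], murn : ⟨⟨e, ⟨e, t⟩⟩, ⟨⟨e, e⟩, e⟩⟩ takes hesk : ⟨e, ⟨e, t⟩⟩, giving ⟨⟨e, e⟩, e⟩.
At [tifn vask], tifn : ⟨e, e⟩ takes vask : e, giving e.
At [gex vorn], vorn : ⟨t, ⟨e, ⟨e, e⟩⟩⟩ takes gex : t, giving ⟨e, ⟨e, e⟩⟩.
At [[tifn vask] [gex vorn]], [gex vorn] : ⟨e, ⟨e, e⟩⟩ takes [tifn vask] : e, giving ⟨e, e⟩.
At [[murn hesk] [[tifn vask] [gex vorn]]], [murn hesk] : ⟨⟨e, e⟩, e⟩ takes [[tifn vask] [gex vorn]] : ⟨e, e⟩, giving e.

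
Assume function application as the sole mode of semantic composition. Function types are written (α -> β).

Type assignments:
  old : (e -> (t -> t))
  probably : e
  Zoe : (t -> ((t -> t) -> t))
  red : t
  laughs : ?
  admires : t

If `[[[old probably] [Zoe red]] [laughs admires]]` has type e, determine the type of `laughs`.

(t -> (t -> e))

[[[old probably] [Zoe red]] [laughs admires]] must have type e. The sister [[old probably] [Zoe red]] has type t; that is not a function onto e, so [laughs admires] must be the functor, of type (t -> e).
[laughs admires] must have type (t -> e). The sister admires has type t; that is not a function onto (t -> e), so laughs must be the functor, of type (t -> (t -> e)).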